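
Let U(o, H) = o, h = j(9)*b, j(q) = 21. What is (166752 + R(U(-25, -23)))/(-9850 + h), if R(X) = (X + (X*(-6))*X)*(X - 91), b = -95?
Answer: -604652/11845 ≈ -51.047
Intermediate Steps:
h = -1995 (h = 21*(-95) = -1995)
R(X) = (-91 + X)*(X - 6*X²) (R(X) = (X + (-6*X)*X)*(-91 + X) = (X - 6*X²)*(-91 + X) = (-91 + X)*(X - 6*X²))
(166752 + R(U(-25, -23)))/(-9850 + h) = (166752 - 25*(-91 - 6*(-25)² + 547*(-25)))/(-9850 - 1995) = (166752 - 25*(-91 - 6*625 - 13675))/(-11845) = (166752 - 25*(-91 - 3750 - 13675))*(-1/11845) = (166752 - 25*(-17516))*(-1/11845) = (166752 + 437900)*(-1/11845) = 604652*(-1/11845) = -604652/11845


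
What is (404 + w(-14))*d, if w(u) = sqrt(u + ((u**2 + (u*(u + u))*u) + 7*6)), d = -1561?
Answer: -630644 - 6244*I*sqrt(329) ≈ -6.3064e+5 - 1.1326e+5*I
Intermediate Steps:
w(u) = sqrt(42 + u + u**2 + 2*u**3) (w(u) = sqrt(u + ((u**2 + (u*(2*u))*u) + 42)) = sqrt(u + ((u**2 + (2*u**2)*u) + 42)) = sqrt(u + ((u**2 + 2*u**3) + 42)) = sqrt(u + (42 + u**2 + 2*u**3)) = sqrt(42 + u + u**2 + 2*u**3))
(404 + w(-14))*d = (404 + sqrt(42 - 14 + (-14)**2 + 2*(-14)**3))*(-1561) = (404 + sqrt(42 - 14 + 196 + 2*(-2744)))*(-1561) = (404 + sqrt(42 - 14 + 196 - 5488))*(-1561) = (404 + sqrt(-5264))*(-1561) = (404 + 4*I*sqrt(329))*(-1561) = -630644 - 6244*I*sqrt(329)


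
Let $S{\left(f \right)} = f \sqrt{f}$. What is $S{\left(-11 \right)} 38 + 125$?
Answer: $125 - 418 i \sqrt{11} \approx 125.0 - 1386.3 i$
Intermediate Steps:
$S{\left(f \right)} = f^{\frac{3}{2}}$
$S{\left(-11 \right)} 38 + 125 = \left(-11\right)^{\frac{3}{2}} \cdot 38 + 125 = - 11 i \sqrt{11} \cdot 38 + 125 = - 418 i \sqrt{11} + 125 = 125 - 418 i \sqrt{11}$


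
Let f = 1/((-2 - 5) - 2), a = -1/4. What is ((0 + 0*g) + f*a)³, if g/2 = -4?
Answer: 1/46656 ≈ 2.1433e-5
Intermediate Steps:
g = -8 (g = 2*(-4) = -8)
a = -¼ (a = -1*¼ = -¼ ≈ -0.25000)
f = -⅑ (f = 1/(-7 - 2) = 1/(-9) = -⅑ ≈ -0.11111)
((0 + 0*g) + f*a)³ = ((0 + 0*(-8)) - ⅑*(-¼))³ = ((0 + 0) + 1/36)³ = (0 + 1/36)³ = (1/36)³ = 1/46656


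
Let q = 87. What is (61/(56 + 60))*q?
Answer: 183/4 ≈ 45.750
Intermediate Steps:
(61/(56 + 60))*q = (61/(56 + 60))*87 = (61/116)*87 = 183/4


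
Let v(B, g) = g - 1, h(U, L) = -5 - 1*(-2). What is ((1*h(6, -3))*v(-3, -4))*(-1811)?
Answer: -27165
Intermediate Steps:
h(U, L) = -3 (h(U, L) = -5 + 2 = -3)
v(B, g) = -1 + g
((1*h(6, -3))*v(-3, -4))*(-1811) = ((1*(-3))*(-1 - 4))*(-1811) = -3*(-5)*(-1811) = 15*(-1811) = -27165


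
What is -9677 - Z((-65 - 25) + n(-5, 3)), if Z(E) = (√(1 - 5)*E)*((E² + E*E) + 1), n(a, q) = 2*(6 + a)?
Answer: -9677 + 2726064*I ≈ -9677.0 + 2.7261e+6*I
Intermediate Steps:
n(a, q) = 12 + 2*a
Z(E) = 2*I*E*(1 + 2*E²) (Z(E) = (√(-4)*E)*((E² + E²) + 1) = ((2*I)*E)*(2*E² + 1) = (2*I*E)*(1 + 2*E²) = 2*I*E*(1 + 2*E²))
-9677 - Z((-65 - 25) + n(-5, 3)) = -9677 - 2*I*((-65 - 25) + (12 + 2*(-5)))*(1 + 2*((-65 - 25) + (12 + 2*(-5)))²) = -9677 - 2*I*(-90 + (12 - 10))*(1 + 2*(-90 + (12 - 10))²) = -9677 - 2*I*(-90 + 2)*(1 + 2*(-90 + 2)²) = -9677 - 2*I*(-88)*(1 + 2*(-88)²) = -9677 - 2*I*(-88)*(1 + 2*7744) = -9677 - 2*I*(-88)*(1 + 15488) = -9677 - 2*I*(-88)*15489 = -9677 - (-2726064)*I = -9677 + 2726064*I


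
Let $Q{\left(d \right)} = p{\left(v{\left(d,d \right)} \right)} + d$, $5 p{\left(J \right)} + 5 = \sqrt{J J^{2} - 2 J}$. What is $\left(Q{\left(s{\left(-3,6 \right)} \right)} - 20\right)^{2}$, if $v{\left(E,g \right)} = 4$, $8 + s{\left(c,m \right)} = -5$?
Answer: $\frac{28956}{25} - \frac{136 \sqrt{14}}{5} \approx 1056.5$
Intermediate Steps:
$s{\left(c,m \right)} = -13$ ($s{\left(c,m \right)} = -8 - 5 = -13$)
$p{\left(J \right)} = -1 + \frac{\sqrt{J^{3} - 2 J}}{5}$ ($p{\left(J \right)} = -1 + \frac{\sqrt{J J^{2} - 2 J}}{5} = -1 + \frac{\sqrt{J^{3} - 2 J}}{5}$)
$Q{\left(d \right)} = -1 + d + \frac{2 \sqrt{14}}{5}$ ($Q{\left(d \right)} = \left(-1 + \frac{\sqrt{4 \left(-2 + 4^{2}\right)}}{5}\right) + d = \left(-1 + \frac{\sqrt{4 \left(-2 + 16\right)}}{5}\right) + d = \left(-1 + \frac{\sqrt{4 \cdot 14}}{5}\right) + d = \left(-1 + \frac{\sqrt{56}}{5}\right) + d = \left(-1 + \frac{2 \sqrt{14}}{5}\right) + d = -1 + d + \frac{2 \sqrt{14}}{5}$)
$\left(Q{\left(s{\left(-3,6 \right)} \right)} - 20\right)^{2} = \left(\left(-1 - 13 + \frac{2 \sqrt{14}}{5}\right) - 20\right)^{2} = \left(\left(-14 + \frac{2 \sqrt{14}}{5}\right) - 20\right)^{2} = \left(-34 + \frac{2 \sqrt{14}}{5}\right)^{2}$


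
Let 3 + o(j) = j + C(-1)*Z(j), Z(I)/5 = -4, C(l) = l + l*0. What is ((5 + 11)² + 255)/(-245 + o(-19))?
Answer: -511/247 ≈ -2.0688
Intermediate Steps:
C(l) = l (C(l) = l + 0 = l)
Z(I) = -20 (Z(I) = 5*(-4) = -20)
o(j) = 17 + j (o(j) = -3 + (j - 1*(-20)) = -3 + (j + 20) = -3 + (20 + j) = 17 + j)
((5 + 11)² + 255)/(-245 + o(-19)) = ((5 + 11)² + 255)/(-245 + (17 - 19)) = (16² + 255)/(-245 - 2) = (256 + 255)/(-247) = 511*(-1/247) = -511/247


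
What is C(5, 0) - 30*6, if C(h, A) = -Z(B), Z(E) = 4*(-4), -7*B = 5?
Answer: -164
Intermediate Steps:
B = -5/7 (B = -1/7*5 = -5/7 ≈ -0.71429)
Z(E) = -16
C(h, A) = 16 (C(h, A) = -1*(-16) = 16)
C(5, 0) - 30*6 = 16 - 30*6 = 16 - 180 = -164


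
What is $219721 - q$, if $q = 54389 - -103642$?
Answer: $61690$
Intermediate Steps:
$q = 158031$ ($q = 54389 + 103642 = 158031$)
$219721 - q = 219721 - 158031 = 61690$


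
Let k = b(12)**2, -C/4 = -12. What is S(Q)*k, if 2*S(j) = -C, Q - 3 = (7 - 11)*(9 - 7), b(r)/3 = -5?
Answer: -5400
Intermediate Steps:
C = 48 (C = -4*(-12) = 48)
b(r) = -15 (b(r) = 3*(-5) = -15)
Q = -5 (Q = 3 + (7 - 11)*(9 - 7) = 3 - 4*2 = 3 - 8 = -5)
S(j) = -24 (S(j) = (-1*48)/2 = (1/2)*(-48) = -24)
k = 225 (k = (-15)**2 = 225)
S(Q)*k = -24*225 = -5400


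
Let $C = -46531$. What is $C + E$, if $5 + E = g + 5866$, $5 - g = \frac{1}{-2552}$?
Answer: $- \frac{103777079}{2552} \approx -40665.0$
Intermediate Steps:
$g = \frac{12761}{2552}$ ($g = 5 - \frac{1}{-2552} = 5 - - \frac{1}{2552} = 5 + \frac{1}{2552} = \frac{12761}{2552} \approx 5.0004$)
$E = \frac{14970033}{2552}$ ($E = -5 + \left(\frac{12761}{2552} + 5866\right) = -5 + \frac{14982793}{2552} = \frac{14970033}{2552} \approx 5866.0$)
$C + E = -46531 + \frac{14970033}{2552} = - \frac{103777079}{2552}$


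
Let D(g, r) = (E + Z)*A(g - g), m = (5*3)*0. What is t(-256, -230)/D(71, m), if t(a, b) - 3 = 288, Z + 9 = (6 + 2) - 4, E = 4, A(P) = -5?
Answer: 291/5 ≈ 58.200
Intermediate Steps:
m = 0 (m = 15*0 = 0)
Z = -5 (Z = -9 + ((6 + 2) - 4) = -9 + (8 - 4) = -9 + 4 = -5)
t(a, b) = 291 (t(a, b) = 3 + 288 = 291)
D(g, r) = 5 (D(g, r) = (4 - 5)*(-5) = -1*(-5) = 5)
t(-256, -230)/D(71, m) = 291/5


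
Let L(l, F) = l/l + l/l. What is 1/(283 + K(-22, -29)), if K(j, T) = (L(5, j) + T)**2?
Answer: 1/1012 ≈ 0.00098814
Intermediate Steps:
L(l, F) = 2 (L(l, F) = 1 + 1 = 2)
K(j, T) = (2 + T)**2
1/(283 + K(-22, -29)) = 1/(283 + (2 - 29)**2) = 1/(283 + (-27)**2) = 1/(283 + 729) = 1/1012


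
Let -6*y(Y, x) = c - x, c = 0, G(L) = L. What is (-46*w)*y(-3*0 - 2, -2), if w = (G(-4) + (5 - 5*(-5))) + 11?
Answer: 1702/3 ≈ 567.33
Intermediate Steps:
y(Y, x) = x/6 (y(Y, x) = -(0 - x)/6 = -(-1)*x/6 = x/6)
w = 37 (w = (-4 + (5 - 5*(-5))) + 11 = (-4 + (5 + 25)) + 11 = (-4 + 30) + 11 = 26 + 11 = 37)
(-46*w)*y(-3*0 - 2, -2) = (-46*37)*((1/6)*(-2)) = -1702*(-1/3) = 1702/3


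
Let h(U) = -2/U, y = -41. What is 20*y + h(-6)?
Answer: -2459/3 ≈ -819.67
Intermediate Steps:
20*y + h(-6) = 20*(-41) - 2/(-6) = -820 - 2*(-1/6) = -820 + 1/3 = -2459/3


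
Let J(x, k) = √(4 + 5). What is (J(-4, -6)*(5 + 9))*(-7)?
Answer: -294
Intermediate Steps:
J(x, k) = 3 (J(x, k) = √9 = 3)
(J(-4, -6)*(5 + 9))*(-7) = (3*(5 + 9))*(-7) = (3*14)*(-7) = 42*(-7) = -294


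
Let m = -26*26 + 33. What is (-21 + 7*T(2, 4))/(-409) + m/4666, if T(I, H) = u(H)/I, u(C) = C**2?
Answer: -426297/1908394 ≈ -0.22338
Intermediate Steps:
m = -643 (m = -676 + 33 = -643)
T(I, H) = H**2/I
(-21 + 7*T(2, 4))/(-409) + m/4666 = (-21 + 7*(4**2/2))/(-409) - 643/4666 = (-21 + 7*(16*(1/2)))*(-1/409) - 643*1/4666 = (-21 + 7*8)*(-1/409) - 643/4666 = (-21 + 56)*(-1/409) - 643/4666 = 35*(-1/409) - 643/4666 = -35/409 - 643/4666 = -426297/1908394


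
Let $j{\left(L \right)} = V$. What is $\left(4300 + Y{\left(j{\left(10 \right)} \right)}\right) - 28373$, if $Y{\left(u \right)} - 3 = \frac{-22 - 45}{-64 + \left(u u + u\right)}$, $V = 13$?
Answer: $- \frac{2840327}{118} \approx -24071.0$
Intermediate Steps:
$j{\left(L \right)} = 13$
$Y{\left(u \right)} = 3 - \frac{67}{-64 + u + u^{2}}$ ($Y{\left(u \right)} = 3 + \frac{-22 - 45}{-64 + \left(u u + u\right)} = 3 - \frac{67}{-64 + \left(u^{2} + u\right)} = 3 - \frac{67}{-64 + \left(u + u^{2}\right)} = 3 - \frac{67}{-64 + u + u^{2}}$)
$\left(4300 + Y{\left(j{\left(10 \right)} \right)}\right) - 28373 = \left(4300 + \frac{-259 + 3 \cdot 13 + 3 \cdot 13^{2}}{-64 + 13 + 13^{2}}\right) - 28373 = \left(4300 + \frac{-259 + 39 + 3 \cdot 169}{-64 + 13 + 169}\right) - 28373 = \left(4300 + \frac{-259 + 39 + 507}{118}\right) - 28373 = \left(4300 + \frac{1}{118} \cdot 287\right) - 28373 = \left(4300 + \frac{287}{118}\right) - 28373 = \frac{507687}{118} - 28373 = - \frac{2840327}{118}$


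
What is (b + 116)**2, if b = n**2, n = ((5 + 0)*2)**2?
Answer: 102333456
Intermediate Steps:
n = 100 (n = (5*2)**2 = 10**2 = 100)
b = 10000 (b = 100**2 = 10000)
(b + 116)**2 = (10000 + 116)**2 = 10116**2 = 102333456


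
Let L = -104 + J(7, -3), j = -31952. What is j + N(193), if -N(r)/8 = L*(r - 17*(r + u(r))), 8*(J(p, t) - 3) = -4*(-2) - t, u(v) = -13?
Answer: -2316951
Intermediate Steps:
J(p, t) = 4 - t/8 (J(p, t) = 3 + (-4*(-2) - t)/8 = 3 + (8 - t)/8 = 3 + (1 - t/8) = 4 - t/8)
L = -797/8 (L = -104 + (4 - ⅛*(-3)) = -104 + (4 + 3/8) = -104 + 35/8 = -797/8 ≈ -99.625)
N(r) = 176137 - 12752*r (N(r) = -(-797)*(r - 17*(r - 13)) = -(-797)*(r - 17*(-13 + r)) = -(-797)*(r + (221 - 17*r)) = -(-797)*(221 - 16*r) = -8*(-176137/8 + 1594*r) = 176137 - 12752*r)
j + N(193) = -31952 + (176137 - 12752*193) = -31952 + (176137 - 2461136) = -31952 - 2284999 = -2316951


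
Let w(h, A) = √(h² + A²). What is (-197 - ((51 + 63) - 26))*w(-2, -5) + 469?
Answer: 469 - 285*√29 ≈ -1065.8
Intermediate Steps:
w(h, A) = √(A² + h²)
(-197 - ((51 + 63) - 26))*w(-2, -5) + 469 = (-197 - ((51 + 63) - 26))*√((-5)² + (-2)²) + 469 = (-197 - (114 - 26))*√(25 + 4) + 469 = (-197 - 1*88)*√29 + 469 = (-197 - 88)*√29 + 469 = -285*√29 + 469 = 469 - 285*√29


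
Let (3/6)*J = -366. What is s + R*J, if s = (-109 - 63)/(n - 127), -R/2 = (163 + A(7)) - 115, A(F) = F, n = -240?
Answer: 29551012/367 ≈ 80521.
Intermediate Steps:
J = -732 (J = 2*(-366) = -732)
R = -110 (R = -2*((163 + 7) - 115) = -2*(170 - 115) = -2*55 = -110)
s = 172/367 (s = (-109 - 63)/(-240 - 127) = -172/(-367) = -172*(-1/367) = 172/367 ≈ 0.46866)
s + R*J = 172/367 - 110*(-732) = 172/367 + 80520 = 29551012/367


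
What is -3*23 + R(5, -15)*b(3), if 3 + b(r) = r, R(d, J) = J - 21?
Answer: -69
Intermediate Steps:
R(d, J) = -21 + J
b(r) = -3 + r
-3*23 + R(5, -15)*b(3) = -3*23 + (-21 - 15)*(-3 + 3) = -69 - 36*0 = -69 + 0 = -69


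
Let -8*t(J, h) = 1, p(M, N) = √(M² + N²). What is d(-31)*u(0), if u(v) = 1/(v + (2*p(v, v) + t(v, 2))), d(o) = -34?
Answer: 272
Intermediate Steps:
t(J, h) = -⅛ (t(J, h) = -⅛*1 = -⅛)
u(v) = 1/(-⅛ + v + 2*√2*√(v²)) (u(v) = 1/(v + (2*√(v² + v²) - ⅛)) = 1/(v + (2*√(2*v²) - ⅛)) = 1/(v + (2*(√2*√(v²)) - ⅛)) = 1/(v + (2*√2*√(v²) - ⅛)) = 1/(v + (-⅛ + 2*√2*√(v²))) = 1/(-⅛ + v + 2*√2*√(v²)))
d(-31)*u(0) = -272/(-1 + 8*0 + 16*√2*√(0²)) = -272/(-1 + 0 + 16*√2*√0) = -272/(-1 + 0 + 16*√2*0) = -272/(-1 + 0 + 0) = -272/(-1) = -272*(-1) = -34*(-8) = 272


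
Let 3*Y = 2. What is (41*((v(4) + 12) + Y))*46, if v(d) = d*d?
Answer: 162196/3 ≈ 54065.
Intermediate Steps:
Y = 2/3 (Y = (1/3)*2 = 2/3 ≈ 0.66667)
v(d) = d**2
(41*((v(4) + 12) + Y))*46 = (41*((4**2 + 12) + 2/3))*46 = (41*((16 + 12) + 2/3))*46 = (41*(28 + 2/3))*46 = (41*(86/3))*46 = (3526/3)*46 = 162196/3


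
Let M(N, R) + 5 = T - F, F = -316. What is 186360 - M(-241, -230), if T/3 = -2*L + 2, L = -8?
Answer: 185995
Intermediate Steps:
T = 54 (T = 3*(-2*(-8) + 2) = 3*(16 + 2) = 3*18 = 54)
M(N, R) = 365 (M(N, R) = -5 + (54 - 1*(-316)) = -5 + (54 + 316) = -5 + 370 = 365)
186360 - M(-241, -230) = 186360 - 1*365 = 186360 - 365 = 185995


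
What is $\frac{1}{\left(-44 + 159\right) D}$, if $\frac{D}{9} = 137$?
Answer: $\frac{1}{141795} \approx 7.0524 \cdot 10^{-6}$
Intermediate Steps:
$D = 1233$ ($D = 9 \cdot 137 = 1233$)
$\frac{1}{\left(-44 + 159\right) D} = \frac{1}{\left(-44 + 159\right) 1233} = \frac{1}{115 \cdot 1233} = \frac{1}{141795}$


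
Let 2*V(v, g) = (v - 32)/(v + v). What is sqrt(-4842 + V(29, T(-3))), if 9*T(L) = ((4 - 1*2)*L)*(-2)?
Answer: 5*I*sqrt(651543)/58 ≈ 69.585*I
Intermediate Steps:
T(L) = -4*L/9 (T(L) = (((4 - 1*2)*L)*(-2))/9 = (((4 - 2)*L)*(-2))/9 = ((2*L)*(-2))/9 = (-4*L)/9 = -4*L/9)
V(v, g) = (-32 + v)/(4*v) (V(v, g) = ((v - 32)/(v + v))/2 = ((-32 + v)/((2*v)))/2 = ((-32 + v)*(1/(2*v)))/2 = ((-32 + v)/(2*v))/2 = (-32 + v)/(4*v))
sqrt(-4842 + V(29, T(-3))) = sqrt(-4842 + (1/4)*(-32 + 29)/29) = sqrt(-4842 + (1/4)*(1/29)*(-3)) = sqrt(-4842 - 3/116) = sqrt(-561675/116) = 5*I*sqrt(651543)/58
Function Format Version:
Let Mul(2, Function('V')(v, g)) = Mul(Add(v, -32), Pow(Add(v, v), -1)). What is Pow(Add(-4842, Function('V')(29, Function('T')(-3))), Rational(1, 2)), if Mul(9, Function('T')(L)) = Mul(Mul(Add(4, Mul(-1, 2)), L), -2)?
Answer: Mul(Rational(5, 58), I, Pow(651543, Rational(1, 2))) ≈ Mul(69.585, I)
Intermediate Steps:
Function('T')(L) = Mul(Rational(-4, 9), L) (Function('T')(L) = Mul(Rational(1, 9), Mul(Mul(Add(4, Mul(-1, 2)), L), -2)) = Mul(Rational(1, 9), Mul(Mul(Add(4, -2), L), -2)) = Mul(Rational(1, 9), Mul(Mul(2, L), -2)) = Mul(Rational(1, 9), Mul(-4, L)) = Mul(Rational(-4, 9), L))
Function('V')(v, g) = Mul(Rational(1, 4), Pow(v, -1), Add(-32, v)) (Function('V')(v, g) = Mul(Rational(1, 2), Mul(Add(v, -32), Pow(Add(v, v), -1))) = Mul(Rational(1, 2), Mul(Add(-32, v), Pow(Mul(2, v), -1))) = Mul(Rational(1, 2), Mul(Add(-32, v), Mul(Rational(1, 2), Pow(v, -1)))) = Mul(Rational(1, 2), Mul(Rational(1, 2), Pow(v, -1), Add(-32, v))) = Mul(Rational(1, 4), Pow(v, -1), Add(-32, v)))
Pow(Add(-4842, Function('V')(29, Function('T')(-3))), Rational(1, 2)) = Pow(Add(-4842, Mul(Rational(1, 4), Pow(29, -1), Add(-32, 29))), Rational(1, 2)) = Pow(Add(-4842, Mul(Rational(1, 4), Rational(1, 29), -3)), Rational(1, 2)) = Pow(Add(-4842, Rational(-3, 116)), Rational(1, 2)) = Pow(Rational(-561675, 116), Rational(1, 2)) = Mul(Rational(5, 58), I, Pow(651543, Rational(1, 2)))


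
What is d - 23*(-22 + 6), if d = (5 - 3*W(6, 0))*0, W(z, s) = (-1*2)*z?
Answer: 368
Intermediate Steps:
W(z, s) = -2*z
d = 0 (d = (5 - (-6)*6)*0 = (5 - 3*(-12))*0 = (5 + 36)*0 = 41*0 = 0)
d - 23*(-22 + 6) = 0 - 23*(-22 + 6) = 0 - 23*(-16) = 0 + 368 = 368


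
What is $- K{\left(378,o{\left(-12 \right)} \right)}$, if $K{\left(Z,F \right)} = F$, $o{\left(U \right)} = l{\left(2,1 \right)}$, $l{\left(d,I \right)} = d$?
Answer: $-2$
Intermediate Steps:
$o{\left(U \right)} = 2$
$- K{\left(378,o{\left(-12 \right)} \right)} = \left(-1\right) 2 = -2$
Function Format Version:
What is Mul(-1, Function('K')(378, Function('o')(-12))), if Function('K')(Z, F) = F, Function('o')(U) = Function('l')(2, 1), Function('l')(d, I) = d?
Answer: -2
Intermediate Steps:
Function('o')(U) = 2
Mul(-1, Function('K')(378, Function('o')(-12))) = Mul(-1, 2) = -2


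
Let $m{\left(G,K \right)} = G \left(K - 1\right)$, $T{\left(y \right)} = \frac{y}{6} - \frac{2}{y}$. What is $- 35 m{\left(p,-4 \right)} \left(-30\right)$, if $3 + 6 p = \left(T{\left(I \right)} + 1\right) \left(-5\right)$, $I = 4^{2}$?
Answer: $\frac{434875}{24} \approx 18120.0$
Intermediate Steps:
$I = 16$
$T{\left(y \right)} = - \frac{2}{y} + \frac{y}{6}$ ($T{\left(y \right)} = y \frac{1}{6} - \frac{2}{y} = \frac{y}{6} - \frac{2}{y} = - \frac{2}{y} + \frac{y}{6}$)
$p = - \frac{497}{144}$ ($p = - \frac{1}{2} + \frac{\left(\left(- \frac{2}{16} + \frac{1}{6} \cdot 16\right) + 1\right) \left(-5\right)}{6} = - \frac{1}{2} + \frac{\left(\left(\left(-2\right) \frac{1}{16} + \frac{8}{3}\right) + 1\right) \left(-5\right)}{6} = - \frac{1}{2} + \frac{\left(\left(- \frac{1}{8} + \frac{8}{3}\right) + 1\right) \left(-5\right)}{6} = - \frac{1}{2} + \frac{\left(\frac{61}{24} + 1\right) \left(-5\right)}{6} = - \frac{1}{2} + \frac{\frac{85}{24} \left(-5\right)}{6} = - \frac{1}{2} + \frac{1}{6} \left(- \frac{425}{24}\right) = - \frac{1}{2} - \frac{425}{144} = - \frac{497}{144} \approx -3.4514$)
$m{\left(G,K \right)} = G \left(-1 + K\right)$
$- 35 m{\left(p,-4 \right)} \left(-30\right) = - 35 \left(- \frac{497 \left(-1 - 4\right)}{144}\right) \left(-30\right) = - 35 \left(\left(- \frac{497}{144}\right) \left(-5\right)\right) \left(-30\right) = \left(-35\right) \frac{2485}{144} \left(-30\right) = \left(- \frac{86975}{144}\right) \left(-30\right) = \frac{434875}{24}$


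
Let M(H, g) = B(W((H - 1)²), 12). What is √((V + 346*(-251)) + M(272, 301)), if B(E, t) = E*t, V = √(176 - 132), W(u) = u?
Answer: √(794446 + 2*√11) ≈ 891.32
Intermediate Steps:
V = 2*√11 (V = √44 = 2*√11 ≈ 6.6332)
M(H, g) = 12*(-1 + H)² (M(H, g) = (H - 1)²*12 = (-1 + H)²*12 = 12*(-1 + H)²)
√((V + 346*(-251)) + M(272, 301)) = √((2*√11 + 346*(-251)) + 12*(-1 + 272)²) = √((2*√11 - 86846) + 12*271²) = √((-86846 + 2*√11) + 12*73441) = √((-86846 + 2*√11) + 881292) = √(794446 + 2*√11)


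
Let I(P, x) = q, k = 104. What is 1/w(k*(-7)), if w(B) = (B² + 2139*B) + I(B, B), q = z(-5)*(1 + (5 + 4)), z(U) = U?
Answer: -1/1027258 ≈ -9.7346e-7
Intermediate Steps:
q = -50 (q = -5*(1 + (5 + 4)) = -5*(1 + 9) = -5*10 = -50)
I(P, x) = -50
w(B) = -50 + B² + 2139*B (w(B) = (B² + 2139*B) - 50 = -50 + B² + 2139*B)
1/w(k*(-7)) = 1/(-50 + (104*(-7))² + 2139*(104*(-7))) = 1/(-50 + (-728)² + 2139*(-728)) = 1/(-50 + 529984 - 1557192) = 1/(-1027258) = -1/1027258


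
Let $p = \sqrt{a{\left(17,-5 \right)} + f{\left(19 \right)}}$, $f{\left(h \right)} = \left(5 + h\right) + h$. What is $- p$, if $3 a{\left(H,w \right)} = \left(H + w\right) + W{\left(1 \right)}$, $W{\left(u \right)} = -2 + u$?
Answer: $- \frac{2 \sqrt{105}}{3} \approx -6.8313$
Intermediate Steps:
$a{\left(H,w \right)} = - \frac{1}{3} + \frac{H}{3} + \frac{w}{3}$ ($a{\left(H,w \right)} = \frac{\left(H + w\right) + \left(-2 + 1\right)}{3} = \frac{\left(H + w\right) - 1}{3} = \frac{-1 + H + w}{3} = - \frac{1}{3} + \frac{H}{3} + \frac{w}{3}$)
$f{\left(h \right)} = 5 + 2 h$
$p = \frac{2 \sqrt{105}}{3}$ ($p = \sqrt{\left(- \frac{1}{3} + \frac{1}{3} \cdot 17 + \frac{1}{3} \left(-5\right)\right) + \left(5 + 2 \cdot 19\right)} = \sqrt{\left(- \frac{1}{3} + \frac{17}{3} - \frac{5}{3}\right) + \left(5 + 38\right)} = \sqrt{\frac{11}{3} + 43} = \sqrt{\frac{140}{3}} = \frac{2 \sqrt{105}}{3} \approx 6.8313$)
$- p = - \frac{2 \sqrt{105}}{3}$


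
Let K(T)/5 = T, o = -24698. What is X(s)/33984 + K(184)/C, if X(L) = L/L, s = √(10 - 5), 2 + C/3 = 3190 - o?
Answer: 5224823/473838912 ≈ 0.011027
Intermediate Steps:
K(T) = 5*T
C = 83658 (C = -6 + 3*(3190 - 1*(-24698)) = -6 + 3*(3190 + 24698) = -6 + 3*27888 = -6 + 83664 = 83658)
s = √5 ≈ 2.2361
X(L) = 1
X(s)/33984 + K(184)/C = 1/33984 + (5*184)/83658 = 1*(1/33984) + 920*(1/83658) = 1/33984 + 460/41829 = 5224823/473838912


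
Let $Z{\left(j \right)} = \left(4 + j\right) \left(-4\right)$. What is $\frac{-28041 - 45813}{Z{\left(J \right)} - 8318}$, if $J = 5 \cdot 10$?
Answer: $\frac{36927}{4267} \approx 8.6541$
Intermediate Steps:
$J = 50$
$Z{\left(j \right)} = -16 - 4 j$
$\frac{-28041 - 45813}{Z{\left(J \right)} - 8318} = \frac{-28041 - 45813}{\left(-16 - 200\right) - 8318} = - \frac{73854}{\left(-16 - 200\right) - 8318} = - \frac{73854}{-216 - 8318} = - \frac{73854}{-8534} = \left(-73854\right) \left(- \frac{1}{8534}\right) = \frac{36927}{4267}$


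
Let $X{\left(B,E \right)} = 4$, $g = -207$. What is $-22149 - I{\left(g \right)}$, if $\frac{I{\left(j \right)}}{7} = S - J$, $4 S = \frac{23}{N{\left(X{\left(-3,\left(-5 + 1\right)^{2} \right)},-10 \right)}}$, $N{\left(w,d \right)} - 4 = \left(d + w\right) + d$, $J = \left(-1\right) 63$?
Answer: $- \frac{1084159}{48} \approx -22587.0$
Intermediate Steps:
$J = -63$
$N{\left(w,d \right)} = 4 + w + 2 d$ ($N{\left(w,d \right)} = 4 + \left(\left(d + w\right) + d\right) = 4 + \left(w + 2 d\right) = 4 + w + 2 d$)
$S = - \frac{23}{48}$ ($S = \frac{23 \frac{1}{4 + 4 + 2 \left(-10\right)}}{4} = \frac{23 \frac{1}{4 + 4 - 20}}{4} = \frac{23 \frac{1}{-12}}{4} = \frac{23 \left(- \frac{1}{12}\right)}{4} = \frac{1}{4} \left(- \frac{23}{12}\right) = - \frac{23}{48} \approx -0.47917$)
$I{\left(j \right)} = \frac{21007}{48}$ ($I{\left(j \right)} = 7 \left(- \frac{23}{48} - -63\right) = 7 \left(- \frac{23}{48} + 63\right) = 7 \cdot \frac{3001}{48} = \frac{21007}{48}$)
$-22149 - I{\left(g \right)} = -22149 - \frac{21007}{48} = - \frac{1084159}{48}$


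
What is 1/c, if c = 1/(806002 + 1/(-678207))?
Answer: 546636198413/678207 ≈ 8.0600e+5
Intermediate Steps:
c = 678207/546636198413 (c = 1/(806002 - 1/678207) = 1/(546636198413/678207) = 678207/546636198413 ≈ 1.2407e-6)
1/c = 1/(678207/546636198413) = 546636198413/678207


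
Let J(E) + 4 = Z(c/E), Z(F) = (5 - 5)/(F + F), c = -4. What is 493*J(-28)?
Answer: -1972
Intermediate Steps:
Z(F) = 0 (Z(F) = 0/((2*F)) = 0*(1/(2*F)) = 0)
J(E) = -4 (J(E) = -4 + 0 = -4)
493*J(-28) = 493*(-4) = -1972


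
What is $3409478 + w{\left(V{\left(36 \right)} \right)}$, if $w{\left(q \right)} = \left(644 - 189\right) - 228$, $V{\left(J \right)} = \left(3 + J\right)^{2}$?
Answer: $3409705$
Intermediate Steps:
$w{\left(q \right)} = 227$ ($w{\left(q \right)} = 455 - 228 = 227$)
$3409478 + w{\left(V{\left(36 \right)} \right)} = 3409478 + 227 = 3409705$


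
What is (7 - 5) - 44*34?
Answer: -1494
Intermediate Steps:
(7 - 5) - 44*34 = 2 - 1496 = -1494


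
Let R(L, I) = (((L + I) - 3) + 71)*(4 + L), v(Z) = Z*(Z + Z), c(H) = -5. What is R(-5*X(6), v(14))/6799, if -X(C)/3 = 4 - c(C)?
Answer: 82705/6799 ≈ 12.164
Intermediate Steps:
v(Z) = 2*Z² (v(Z) = Z*(2*Z) = 2*Z²)
X(C) = -27 (X(C) = -3*(4 - 1*(-5)) = -3*(4 + 5) = -3*9 = -27)
R(L, I) = (4 + L)*(68 + I + L) (R(L, I) = (((I + L) - 3) + 71)*(4 + L) = ((-3 + I + L) + 71)*(4 + L) = (68 + I + L)*(4 + L) = (4 + L)*(68 + I + L))
R(-5*X(6), v(14))/6799 = (272 + (-5*(-27))² + 4*(2*14²) + 72*(-5*(-27)) + (2*14²)*(-5*(-27)))/6799 = (272 + 135² + 4*(2*196) + 72*135 + (2*196)*135)*(1/6799) = (272 + 18225 + 4*392 + 9720 + 392*135)*(1/6799) = (272 + 18225 + 1568 + 9720 + 52920)*(1/6799) = 82705*(1/6799) = 82705/6799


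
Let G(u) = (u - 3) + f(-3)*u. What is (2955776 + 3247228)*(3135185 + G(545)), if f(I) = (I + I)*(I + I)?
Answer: 19572630062388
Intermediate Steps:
f(I) = 4*I² (f(I) = (2*I)*(2*I) = 4*I²)
G(u) = -3 + 37*u (G(u) = (u - 3) + (4*(-3)²)*u = (-3 + u) + (4*9)*u = (-3 + u) + 36*u = -3 + 37*u)
(2955776 + 3247228)*(3135185 + G(545)) = (2955776 + 3247228)*(3135185 + (-3 + 37*545)) = 6203004*(3135185 + (-3 + 20165)) = 6203004*(3135185 + 20162) = 6203004*3155347 = 19572630062388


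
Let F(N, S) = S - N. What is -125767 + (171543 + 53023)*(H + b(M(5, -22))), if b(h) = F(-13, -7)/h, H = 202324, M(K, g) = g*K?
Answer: 2498922435237/55 ≈ 4.5435e+10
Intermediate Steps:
M(K, g) = K*g
b(h) = 6/h (b(h) = (-7 - 1*(-13))/h = (-7 + 13)/h = 6/h)
-125767 + (171543 + 53023)*(H + b(M(5, -22))) = -125767 + (171543 + 53023)*(202324 + 6/((5*(-22)))) = -125767 + 224566*(202324 + 6/(-110)) = -125767 + 224566*(202324 + 6*(-1/110)) = -125767 + 224566*(202324 - 3/55) = -125767 + 224566*(11127817/55) = -125767 + 2498929352422/55 = 2498922435237/55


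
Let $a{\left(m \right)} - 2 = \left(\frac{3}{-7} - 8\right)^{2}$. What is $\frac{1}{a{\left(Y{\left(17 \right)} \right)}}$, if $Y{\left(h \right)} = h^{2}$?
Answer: $\frac{49}{3579} \approx 0.013691$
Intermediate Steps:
$a{\left(m \right)} = \frac{3579}{49}$ ($a{\left(m \right)} = 2 + \left(\frac{3}{-7} - 8\right)^{2} = 2 + \left(3 \left(- \frac{1}{7}\right) - 8\right)^{2} = 2 + \left(- \frac{3}{7} - 8\right)^{2} = 2 + \left(- \frac{59}{7}\right)^{2} = 2 + \frac{3481}{49} = \frac{3579}{49}$)
$\frac{1}{a{\left(Y{\left(17 \right)} \right)}} = \frac{1}{\frac{3579}{49}} = \frac{49}{3579}$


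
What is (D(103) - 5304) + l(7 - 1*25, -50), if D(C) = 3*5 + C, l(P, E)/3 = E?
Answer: -5336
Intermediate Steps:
l(P, E) = 3*E
D(C) = 15 + C
(D(103) - 5304) + l(7 - 1*25, -50) = ((15 + 103) - 5304) + 3*(-50) = (118 - 5304) - 150 = -5186 - 150 = -5336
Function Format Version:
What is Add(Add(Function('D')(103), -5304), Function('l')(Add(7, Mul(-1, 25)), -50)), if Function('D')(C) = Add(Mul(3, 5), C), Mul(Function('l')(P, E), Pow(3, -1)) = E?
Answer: -5336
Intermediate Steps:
Function('l')(P, E) = Mul(3, E)
Function('D')(C) = Add(15, C)
Add(Add(Function('D')(103), -5304), Function('l')(Add(7, Mul(-1, 25)), -50)) = Add(Add(Add(15, 103), -5304), Mul(3, -50)) = Add(Add(118, -5304), -150) = Add(-5186, -150) = -5336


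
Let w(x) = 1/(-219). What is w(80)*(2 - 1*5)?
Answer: 1/73 ≈ 0.013699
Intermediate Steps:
w(x) = -1/219
w(80)*(2 - 1*5) = -(2 - 1*5)/219 = -(2 - 5)/219 = -1/219*(-3) = 1/73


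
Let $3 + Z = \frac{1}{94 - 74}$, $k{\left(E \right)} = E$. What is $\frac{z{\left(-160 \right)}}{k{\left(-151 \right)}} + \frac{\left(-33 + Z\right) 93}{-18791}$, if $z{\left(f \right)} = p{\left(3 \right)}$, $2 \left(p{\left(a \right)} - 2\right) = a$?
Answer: $\frac{8781547}{56748820} \approx 0.15474$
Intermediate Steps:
$p{\left(a \right)} = 2 + \frac{a}{2}$
$z{\left(f \right)} = \frac{7}{2}$ ($z{\left(f \right)} = 2 + \frac{1}{2} \cdot 3 = 2 + \frac{3}{2} = \frac{7}{2}$)
$Z = - \frac{59}{20}$ ($Z = -3 + \frac{1}{94 - 74} = -3 + \frac{1}{20} = - \frac{59}{20} \approx -2.95$)
$\frac{z{\left(-160 \right)}}{k{\left(-151 \right)}} + \frac{\left(-33 + Z\right) 93}{-18791} = \frac{7}{2 \left(-151\right)} + \frac{\left(-33 - \frac{59}{20}\right) 93}{-18791} = \frac{7}{2} \left(- \frac{1}{151}\right) + \left(- \frac{719}{20}\right) 93 \left(- \frac{1}{18791}\right) = - \frac{7}{302} - - \frac{66867}{375820} = - \frac{7}{302} + \frac{66867}{375820} = \frac{8781547}{56748820}$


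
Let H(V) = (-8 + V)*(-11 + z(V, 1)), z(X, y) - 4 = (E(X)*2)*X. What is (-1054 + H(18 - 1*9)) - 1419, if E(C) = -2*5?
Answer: -2660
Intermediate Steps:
E(C) = -10
z(X, y) = 4 - 20*X (z(X, y) = 4 + (-10*2)*X = 4 - 20*X)
H(V) = (-8 + V)*(-7 - 20*V) (H(V) = (-8 + V)*(-11 + (4 - 20*V)) = (-8 + V)*(-7 - 20*V))
(-1054 + H(18 - 1*9)) - 1419 = (-1054 + (56 - 20*(18 - 1*9)² + 153*(18 - 1*9))) - 1419 = (-1054 + (56 - 20*(18 - 9)² + 153*(18 - 9))) - 1419 = (-1054 + (56 - 20*9² + 153*9)) - 1419 = (-1054 + (56 - 20*81 + 1377)) - 1419 = (-1054 + (56 - 1620 + 1377)) - 1419 = (-1054 - 187) - 1419 = -1241 - 1419 = -2660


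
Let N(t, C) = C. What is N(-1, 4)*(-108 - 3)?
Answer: -444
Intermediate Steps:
N(-1, 4)*(-108 - 3) = 4*(-108 - 3) = 4*(-111) = -444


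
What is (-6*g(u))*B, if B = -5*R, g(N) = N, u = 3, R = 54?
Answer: 4860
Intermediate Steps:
B = -270 (B = -5*54 = -270)
(-6*g(u))*B = -6*3*(-270) = -18*(-270) = 4860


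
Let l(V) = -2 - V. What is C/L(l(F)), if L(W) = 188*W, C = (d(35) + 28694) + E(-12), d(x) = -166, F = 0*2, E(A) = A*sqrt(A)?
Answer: -3566/47 + 3*I*sqrt(3)/47 ≈ -75.872 + 0.11056*I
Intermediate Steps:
E(A) = A**(3/2)
F = 0
C = 28528 - 24*I*sqrt(3) (C = (-166 + 28694) + (-12)**(3/2) = 28528 - 24*I*sqrt(3) ≈ 28528.0 - 41.569*I)
C/L(l(F)) = (28528 - 24*I*sqrt(3))/((188*(-2 - 1*0))) = (28528 - 24*I*sqrt(3))/((188*(-2 + 0))) = (28528 - 24*I*sqrt(3))/((188*(-2))) = (28528 - 24*I*sqrt(3))/(-376) = (28528 - 24*I*sqrt(3))*(-1/376) = -3566/47 + 3*I*sqrt(3)/47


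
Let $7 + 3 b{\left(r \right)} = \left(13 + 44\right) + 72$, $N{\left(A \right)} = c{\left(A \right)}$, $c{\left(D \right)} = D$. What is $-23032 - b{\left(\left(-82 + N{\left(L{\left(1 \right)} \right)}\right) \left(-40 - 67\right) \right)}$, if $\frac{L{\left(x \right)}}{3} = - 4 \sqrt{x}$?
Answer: $- \frac{69218}{3} \approx -23073.0$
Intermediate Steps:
$L{\left(x \right)} = - 12 \sqrt{x}$ ($L{\left(x \right)} = 3 \left(- 4 \sqrt{x}\right) = - 12 \sqrt{x}$)
$N{\left(A \right)} = A$
$b{\left(r \right)} = \frac{122}{3}$ ($b{\left(r \right)} = - \frac{7}{3} + \frac{\left(13 + 44\right) + 72}{3} = - \frac{7}{3} + \frac{57 + 72}{3} = - \frac{7}{3} + \frac{1}{3} \cdot 129 = - \frac{7}{3} + 43 = \frac{122}{3}$)
$-23032 - b{\left(\left(-82 + N{\left(L{\left(1 \right)} \right)}\right) \left(-40 - 67\right) \right)} = -23032 - \frac{122}{3} = - \frac{69218}{3}$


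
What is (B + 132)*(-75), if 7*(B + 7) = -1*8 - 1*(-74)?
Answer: -70575/7 ≈ -10082.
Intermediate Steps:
B = 17/7 (B = -7 + (-1*8 - 1*(-74))/7 = -7 + (-8 + 74)/7 = -7 + (1/7)*66 = -7 + 66/7 = 17/7 ≈ 2.4286)
(B + 132)*(-75) = (17/7 + 132)*(-75) = (941/7)*(-75) = -70575/7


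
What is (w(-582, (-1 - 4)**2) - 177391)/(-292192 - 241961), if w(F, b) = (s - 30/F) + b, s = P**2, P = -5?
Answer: 5734024/17270947 ≈ 0.33200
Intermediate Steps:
s = 25 (s = (-5)**2 = 25)
w(F, b) = 25 + b - 30/F (w(F, b) = (25 - 30/F) + b = 25 + b - 30/F)
(w(-582, (-1 - 4)**2) - 177391)/(-292192 - 241961) = ((25 + (-1 - 4)**2 - 30/(-582)) - 177391)/(-292192 - 241961) = ((25 + (-5)**2 - 30*(-1/582)) - 177391)/(-534153) = ((25 + 25 + 5/97) - 177391)*(-1/534153) = (4855/97 - 177391)*(-1/534153) = -17202072/97*(-1/534153) = 5734024/17270947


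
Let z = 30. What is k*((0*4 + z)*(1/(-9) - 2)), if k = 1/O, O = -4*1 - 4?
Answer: 95/12 ≈ 7.9167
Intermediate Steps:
O = -8 (O = -4 - 4 = -8)
k = -1/8 (k = 1/(-8) = -1/8 ≈ -0.12500)
k*((0*4 + z)*(1/(-9) - 2)) = -(0*4 + 30)*(1/(-9) - 2)/8 = -(0 + 30)*(-1/9 - 2)/8 = -15*(-19)/(4*9) = -1/8*(-190/3) = 95/12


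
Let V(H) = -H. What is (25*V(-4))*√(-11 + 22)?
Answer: 100*√11 ≈ 331.66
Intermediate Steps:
(25*V(-4))*√(-11 + 22) = (25*(-1*(-4)))*√(-11 + 22) = (25*4)*√11 = 100*√11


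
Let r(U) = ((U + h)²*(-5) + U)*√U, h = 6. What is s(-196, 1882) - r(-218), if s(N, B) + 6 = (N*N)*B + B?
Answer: 72300788 + 224938*I*√218 ≈ 7.2301e+7 + 3.3212e+6*I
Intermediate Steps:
s(N, B) = -6 + B + B*N² (s(N, B) = -6 + ((N*N)*B + B) = -6 + (N²*B + B) = -6 + (B*N² + B) = -6 + (B + B*N²) = -6 + B + B*N²)
r(U) = √U*(U - 5*(6 + U)²) (r(U) = ((U + 6)²*(-5) + U)*√U = ((6 + U)²*(-5) + U)*√U = (-5*(6 + U)² + U)*√U = (U - 5*(6 + U)²)*√U = √U*(U - 5*(6 + U)²))
s(-196, 1882) - r(-218) = (-6 + 1882 + 1882*(-196)²) - √(-218)*(-218 - 5*(6 - 218)²) = (-6 + 1882 + 1882*38416) - I*√218*(-218 - 5*(-212)²) = (-6 + 1882 + 72298912) - I*√218*(-218 - 5*44944) = 72300788 - I*√218*(-218 - 224720) = 72300788 - I*√218*(-224938) = 72300788 - (-224938)*I*√218 = 72300788 + 224938*I*√218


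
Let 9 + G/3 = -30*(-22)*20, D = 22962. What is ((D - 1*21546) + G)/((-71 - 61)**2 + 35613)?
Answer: 13663/17679 ≈ 0.77284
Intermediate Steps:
G = 39573 (G = -27 + 3*(-30*(-22)*20) = -27 + 3*(660*20) = -27 + 3*13200 = -27 + 39600 = 39573)
((D - 1*21546) + G)/((-71 - 61)**2 + 35613) = ((22962 - 1*21546) + 39573)/((-71 - 61)**2 + 35613) = ((22962 - 21546) + 39573)/((-132)**2 + 35613) = (1416 + 39573)/(17424 + 35613) = 40989/53037 = 40989*(1/53037) = 13663/17679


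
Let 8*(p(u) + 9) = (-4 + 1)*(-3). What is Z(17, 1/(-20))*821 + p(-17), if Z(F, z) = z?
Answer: -1957/40 ≈ -48.925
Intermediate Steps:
p(u) = -63/8 (p(u) = -9 + ((-4 + 1)*(-3))/8 = -9 + (-3*(-3))/8 = -9 + (⅛)*9 = -9 + 9/8 = -63/8)
Z(17, 1/(-20))*821 + p(-17) = 821/(-20) - 63/8 = -1/20*821 - 63/8 = -821/20 - 63/8 = -1957/40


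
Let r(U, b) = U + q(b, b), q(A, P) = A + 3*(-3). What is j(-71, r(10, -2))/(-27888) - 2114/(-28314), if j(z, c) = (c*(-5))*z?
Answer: 11501117/131603472 ≈ 0.087392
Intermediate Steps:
q(A, P) = -9 + A (q(A, P) = A - 9 = -9 + A)
r(U, b) = -9 + U + b (r(U, b) = U + (-9 + b) = -9 + U + b)
j(z, c) = -5*c*z (j(z, c) = (-5*c)*z = -5*c*z)
j(-71, r(10, -2))/(-27888) - 2114/(-28314) = -5*(-9 + 10 - 2)*(-71)/(-27888) - 2114/(-28314) = -5*(-1)*(-71)*(-1/27888) - 2114*(-1/28314) = -355*(-1/27888) + 1057/14157 = 355/27888 + 1057/14157 = 11501117/131603472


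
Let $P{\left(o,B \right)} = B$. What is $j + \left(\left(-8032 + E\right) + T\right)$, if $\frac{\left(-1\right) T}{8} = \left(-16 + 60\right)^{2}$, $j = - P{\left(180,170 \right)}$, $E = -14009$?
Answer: $-37699$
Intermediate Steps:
$j = -170$ ($j = \left(-1\right) 170 = -170$)
$T = -15488$ ($T = - 8 \left(-16 + 60\right)^{2} = - 8 \cdot 44^{2} = \left(-8\right) 1936 = -15488$)
$j + \left(\left(-8032 + E\right) + T\right) = -170 - 37529 = -37699$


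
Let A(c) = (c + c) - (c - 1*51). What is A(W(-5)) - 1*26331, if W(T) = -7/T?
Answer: -131393/5 ≈ -26279.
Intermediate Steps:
A(c) = 51 + c (A(c) = 2*c - (c - 51) = 2*c - (-51 + c) = 2*c + (51 - c) = 51 + c)
A(W(-5)) - 1*26331 = (51 - 7/(-5)) - 1*26331 = (51 - 7*(-⅕)) - 26331 = (51 + 7/5) - 26331 = 262/5 - 26331 = -131393/5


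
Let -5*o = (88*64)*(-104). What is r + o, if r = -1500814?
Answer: -6918342/5 ≈ -1.3837e+6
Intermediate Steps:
o = 585728/5 (o = -88*64*(-104)/5 = -5632*(-104)/5 = -⅕*(-585728) = 585728/5 ≈ 1.1715e+5)
r + o = -1500814 + 585728/5 = -6918342/5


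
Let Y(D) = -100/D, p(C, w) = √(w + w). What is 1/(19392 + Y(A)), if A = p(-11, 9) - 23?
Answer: 2477903/48062647876 - 75*√2/48062647876 ≈ 5.1553e-5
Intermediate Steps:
p(C, w) = √2*√w (p(C, w) = √(2*w) = √2*√w)
A = -23 + 3*√2 (A = √2*√9 - 23 = √2*3 - 23 = 3*√2 - 23 = -23 + 3*√2 ≈ -18.757)
1/(19392 + Y(A)) = 1/(19392 - 100/(-23 + 3*√2))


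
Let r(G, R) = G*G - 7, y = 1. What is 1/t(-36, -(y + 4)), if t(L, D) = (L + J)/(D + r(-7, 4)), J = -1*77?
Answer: -37/113 ≈ -0.32743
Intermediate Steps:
r(G, R) = -7 + G**2 (r(G, R) = G**2 - 7 = -7 + G**2)
J = -77
t(L, D) = (-77 + L)/(42 + D) (t(L, D) = (L - 77)/(D + (-7 + (-7)**2)) = (-77 + L)/(D + (-7 + 49)) = (-77 + L)/(D + 42) = (-77 + L)/(42 + D))
1/t(-36, -(y + 4)) = 1/((-77 - 36)/(42 - (1 + 4))) = 1/(-113/(42 - 1*5)) = 1/(-113/(42 - 5)) = 1/(-113/37) = -37/113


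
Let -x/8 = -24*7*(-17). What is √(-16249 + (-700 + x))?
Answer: I*√39797 ≈ 199.49*I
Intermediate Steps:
x = -22848 (x = -8*(-24*7)*(-17) = -(-1344)*(-17) = -8*2856 = -22848)
√(-16249 + (-700 + x)) = √(-16249 + (-700 - 22848)) = √(-16249 - 23548) = √(-39797) = I*√39797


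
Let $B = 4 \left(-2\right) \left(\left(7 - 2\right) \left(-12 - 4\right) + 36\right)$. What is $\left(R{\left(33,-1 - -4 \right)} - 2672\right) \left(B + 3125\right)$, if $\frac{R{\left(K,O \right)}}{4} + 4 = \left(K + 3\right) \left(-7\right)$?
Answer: $-12850992$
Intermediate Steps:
$B = 352$ ($B = - 8 \left(5 \left(-16\right) + 36\right) = - 8 \left(-80 + 36\right) = \left(-8\right) \left(-44\right) = 352$)
$R{\left(K,O \right)} = -100 - 28 K$ ($R{\left(K,O \right)} = -16 + 4 \left(K + 3\right) \left(-7\right) = -16 + 4 \left(3 + K\right) \left(-7\right) = -16 + 4 \left(-21 - 7 K\right) = -16 - \left(84 + 28 K\right) = -100 - 28 K$)
$\left(R{\left(33,-1 - -4 \right)} - 2672\right) \left(B + 3125\right) = \left(\left(-100 - 924\right) - 2672\right) \left(352 + 3125\right) = \left(\left(-100 - 924\right) - 2672\right) 3477 = \left(-1024 - 2672\right) 3477 = \left(-3696\right) 3477 = -12850992$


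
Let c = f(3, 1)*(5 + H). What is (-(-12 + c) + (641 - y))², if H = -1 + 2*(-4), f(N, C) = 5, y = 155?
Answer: 268324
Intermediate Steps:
H = -9 (H = -1 - 8 = -9)
c = -20 (c = 5*(5 - 9) = 5*(-4) = -20)
(-(-12 + c) + (641 - y))² = (-(-12 - 20) + (641 - 1*155))² = (-1*(-32) + (641 - 155))² = (32 + 486)² = 518² = 268324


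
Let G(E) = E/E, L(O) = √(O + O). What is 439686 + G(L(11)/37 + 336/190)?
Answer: 439687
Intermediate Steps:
L(O) = √2*√O (L(O) = √(2*O) = √2*√O)
G(E) = 1
439686 + G(L(11)/37 + 336/190) = 439686 + 1 = 439687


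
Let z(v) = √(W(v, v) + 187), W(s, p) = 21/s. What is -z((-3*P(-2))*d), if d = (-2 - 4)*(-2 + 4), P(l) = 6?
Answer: -√26942/12 ≈ -13.678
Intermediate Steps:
d = -12 (d = -6*2 = -12)
z(v) = √(187 + 21/v) (z(v) = √(21/v + 187) = √(187 + 21/v))
-z((-3*P(-2))*d) = -√(187 + 21/((-3*6*(-12)))) = -√(187 + 21/((-18*(-12)))) = -√(187 + 21/216) = -√(187 + 21*(1/216)) = -√(187 + 7/72) = -√(13471/72) = -√26942/12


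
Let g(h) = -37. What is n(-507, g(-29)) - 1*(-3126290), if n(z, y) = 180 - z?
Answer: 3126977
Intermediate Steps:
n(-507, g(-29)) - 1*(-3126290) = (180 - 1*(-507)) - 1*(-3126290) = (180 + 507) + 3126290 = 687 + 3126290 = 3126977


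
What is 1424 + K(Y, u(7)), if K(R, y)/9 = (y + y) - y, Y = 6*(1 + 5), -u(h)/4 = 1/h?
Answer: 9932/7 ≈ 1418.9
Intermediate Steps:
u(h) = -4/h
Y = 36 (Y = 6*6 = 36)
K(R, y) = 9*y (K(R, y) = 9*((y + y) - y) = 9*(2*y - y) = 9*y)
1424 + K(Y, u(7)) = 1424 + 9*(-4/7) = 1424 - 36/7 = 9932/7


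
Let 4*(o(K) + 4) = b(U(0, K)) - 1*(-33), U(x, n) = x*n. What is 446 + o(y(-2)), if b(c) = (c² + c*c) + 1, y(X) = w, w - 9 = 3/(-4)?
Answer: 901/2 ≈ 450.50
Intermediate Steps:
U(x, n) = n*x
w = 33/4 (w = 9 + 3/(-4) = 9 + 3*(-¼) = 9 - ¾ = 33/4 ≈ 8.2500)
y(X) = 33/4
b(c) = 1 + 2*c² (b(c) = (c² + c²) + 1 = 2*c² + 1 = 1 + 2*c²)
o(K) = 9/2 (o(K) = -4 + ((1 + 2*(K*0)²) - 1*(-33))/4 = -4 + ((1 + 2*0²) + 33)/4 = -4 + ((1 + 2*0) + 33)/4 = -4 + ((1 + 0) + 33)/4 = -4 + (1 + 33)/4 = -4 + (¼)*34 = -4 + 17/2 = 9/2)
446 + o(y(-2)) = 446 + 9/2 = 901/2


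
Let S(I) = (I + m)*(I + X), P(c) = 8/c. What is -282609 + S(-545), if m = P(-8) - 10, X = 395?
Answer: -199209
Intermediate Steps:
m = -11 (m = 8/(-8) - 10 = 8*(-⅛) - 10 = -1 - 10 = -11)
S(I) = (-11 + I)*(395 + I) (S(I) = (I - 11)*(I + 395) = (-11 + I)*(395 + I))
-282609 + S(-545) = -282609 + (-4345 + (-545)² + 384*(-545)) = -282609 + (-4345 + 297025 - 209280) = -282609 + 83400 = -199209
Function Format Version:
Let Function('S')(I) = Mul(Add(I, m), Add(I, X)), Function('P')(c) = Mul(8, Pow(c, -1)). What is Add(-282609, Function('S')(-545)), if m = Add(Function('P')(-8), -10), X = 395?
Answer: -199209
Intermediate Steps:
m = -11 (m = Add(Mul(8, Pow(-8, -1)), -10) = Add(Mul(8, Rational(-1, 8)), -10) = Add(-1, -10) = -11)
Function('S')(I) = Mul(Add(-11, I), Add(395, I)) (Function('S')(I) = Mul(Add(I, -11), Add(I, 395)) = Mul(Add(-11, I), Add(395, I)))
Add(-282609, Function('S')(-545)) = Add(-282609, Add(-4345, Pow(-545, 2), Mul(384, -545))) = Add(-282609, Add(-4345, 297025, -209280)) = Add(-282609, 83400) = -199209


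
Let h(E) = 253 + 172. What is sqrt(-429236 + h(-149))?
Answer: I*sqrt(428811) ≈ 654.84*I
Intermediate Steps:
h(E) = 425
sqrt(-429236 + h(-149)) = sqrt(-429236 + 425) = sqrt(-428811) = I*sqrt(428811)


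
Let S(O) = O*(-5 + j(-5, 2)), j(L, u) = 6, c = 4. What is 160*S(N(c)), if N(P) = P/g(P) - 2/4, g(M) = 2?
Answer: 240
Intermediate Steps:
N(P) = -1/2 + P/2 (N(P) = P/2 - 2/4 = P*(1/2) - 2*1/4 = P/2 - 1/2 = -1/2 + P/2)
S(O) = O (S(O) = O*(-5 + 6) = O*1 = O)
160*S(N(c)) = 160*(-1/2 + (1/2)*4) = 160*(-1/2 + 2) = 160*(3/2) = 240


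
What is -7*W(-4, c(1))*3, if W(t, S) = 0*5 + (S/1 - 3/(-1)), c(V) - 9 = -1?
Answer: -231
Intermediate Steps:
c(V) = 8 (c(V) = 9 - 1 = 8)
W(t, S) = 3 + S (W(t, S) = 0 + (S*1 - 3*(-1)) = 0 + (S + 3) = 0 + (3 + S) = 3 + S)
-7*W(-4, c(1))*3 = -7*(3 + 8)*3 = -7*11*3 = -77*3 = -231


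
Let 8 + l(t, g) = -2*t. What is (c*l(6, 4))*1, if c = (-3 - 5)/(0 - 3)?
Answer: -160/3 ≈ -53.333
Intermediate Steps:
l(t, g) = -8 - 2*t
c = 8/3 (c = -8/(-3) = -8*(-1/3) = 8/3 ≈ 2.6667)
(c*l(6, 4))*1 = (8*(-8 - 2*6)/3)*1 = (8*(-8 - 12)/3)*1 = ((8/3)*(-20))*1 = -160/3*1 = -160/3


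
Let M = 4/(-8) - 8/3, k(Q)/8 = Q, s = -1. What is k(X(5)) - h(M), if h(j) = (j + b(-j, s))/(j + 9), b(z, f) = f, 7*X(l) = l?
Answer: 45/7 ≈ 6.4286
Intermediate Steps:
X(l) = l/7
k(Q) = 8*Q
M = -19/6 (M = 4*(-1/8) - 8*1/3 = -1/2 - 8/3 = -19/6 ≈ -3.1667)
h(j) = (-1 + j)/(9 + j) (h(j) = (j - 1)/(j + 9) = (-1 + j)/(9 + j))
k(X(5)) - h(M) = 8*((1/7)*5) - (-1 - 19/6)/(9 - 19/6) = 8*(5/7) - (-25)/(35/6*6) = 40/7 - 6*(-25)/(35*6) = 40/7 - 1*(-5/7) = 40/7 + 5/7 = 45/7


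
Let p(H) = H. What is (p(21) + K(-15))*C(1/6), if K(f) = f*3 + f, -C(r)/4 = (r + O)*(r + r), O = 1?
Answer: 182/3 ≈ 60.667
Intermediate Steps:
C(r) = -8*r*(1 + r) (C(r) = -4*(r + 1)*(r + r) = -4*(1 + r)*2*r = -8*r*(1 + r))
K(f) = 4*f (K(f) = 3*f + f = 4*f)
(p(21) + K(-15))*C(1/6) = (21 + 4*(-15))*(-8*(1 + 1/6)/6) = (21 - 60)*(-8*1/6*(1 + 1/6)) = -(-312)*7/(6*6) = -39*(-14/9) = 182/3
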